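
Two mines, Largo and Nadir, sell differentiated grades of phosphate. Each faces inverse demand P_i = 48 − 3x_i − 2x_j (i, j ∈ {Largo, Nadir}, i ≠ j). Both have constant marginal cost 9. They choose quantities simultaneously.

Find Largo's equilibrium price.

23.625

Mine Largo's profit: π = x_{Largo}(48 − 3x_{Largo} − 2x_{Nadir}) − 9x_{Largo}.
∂π/∂x_{Largo} = 39 − 6x_{Largo} − 2x_{Nadir} = 0 ⇒ x_{Largo} = 6.5 − (1/3)x_{Nadir}.
Setting x_{Largo} = x_{Nadir} in the reaction function: x_{Largo} = 6.5 − (1/3)x_{Largo}, so x_{Largo} = 6.5 / (4/3) = 4.875.
P_{Largo} = 48 − 3·4.875 − 2·4.875 = 23.625.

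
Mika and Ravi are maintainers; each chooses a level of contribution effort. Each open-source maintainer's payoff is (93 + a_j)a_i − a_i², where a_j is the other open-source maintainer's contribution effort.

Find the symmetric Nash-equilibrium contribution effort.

Mika's payoff is (93 + a_R)a_M − a_M².
∂π/∂a_M = 93 + a_R − 2a_M = 0, so a_M = 46.5 + 0.5a_R.
The game is symmetric, so in equilibrium a_R = a_M: the reaction function gives 0.5a_M = 46.5, hence a_M = 93.

93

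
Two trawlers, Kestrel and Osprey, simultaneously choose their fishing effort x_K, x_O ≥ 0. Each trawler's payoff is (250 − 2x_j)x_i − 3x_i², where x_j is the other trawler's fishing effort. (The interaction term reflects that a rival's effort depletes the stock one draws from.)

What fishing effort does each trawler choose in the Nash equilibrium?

Kestrel's payoff is (250 − 2x_O)x_K − 3x_K².
∂π/∂x_K = 250 − 2x_O − 6x_K = 0, so x_K = 125/3 − (1/3)x_O.
By symmetry x_O = x_K; substituting into the reaction function, (4/3)x_K = 125/3 and x_K = 31.25.

31.25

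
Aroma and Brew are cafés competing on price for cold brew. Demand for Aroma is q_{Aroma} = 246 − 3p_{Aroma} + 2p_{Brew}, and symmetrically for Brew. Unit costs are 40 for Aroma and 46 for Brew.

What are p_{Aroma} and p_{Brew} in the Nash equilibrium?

92.625, 94.875

Aroma's profit: π = (p_{Aroma} − 40)(246 − 3p_{Aroma} + 2p_{Brew}).
∂π/∂p_{Aroma} = 366 − 6p_{Aroma} + 2p_{Brew} = 0 ⇒ p_{Aroma} = 61 + (1/3)p_{Brew}.
Similarly p_{Brew} = 64 + (1/3)p_{Aroma}.
Solving the two reaction functions simultaneously: (1 − (1/3)(1/3))p_{Aroma} = 61 + (1/3)·64, so (8/9)p_{Aroma} = 247/3 and p_{Aroma} = 92.625.
Then p_{Brew} = 64 + (1/3)·92.625 = 94.875.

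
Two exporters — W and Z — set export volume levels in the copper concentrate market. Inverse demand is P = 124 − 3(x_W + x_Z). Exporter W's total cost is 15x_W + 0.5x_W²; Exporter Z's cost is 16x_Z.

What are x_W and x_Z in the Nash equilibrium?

Exporter W's profit: π = x_W(124 − 3(x_W + x_Z)) − 15x_W − 0.5x_W².
∂π/∂x_W = 109 − 7x_W − 3x_Z = 0, so x_W = 109/7 − (3/7)x_Z.
For Z: ∂π/∂x_Z = 108 − 6x_Z − 3x_W = 0 ⇒ x_Z = 18 − 0.5x_W.
Substituting the second reaction function into the first: x_W = 109/7 − (3/7)(18 − 0.5x_W), which gives (11/14)x_W = 55/7 ⇒ x_W = 10.
Then x_Z = 18 − 0.5·10 = 13.

10, 13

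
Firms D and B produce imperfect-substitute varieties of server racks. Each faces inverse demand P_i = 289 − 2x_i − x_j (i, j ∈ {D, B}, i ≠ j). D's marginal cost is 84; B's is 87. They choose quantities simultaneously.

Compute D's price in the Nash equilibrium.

166.4

Firm D's profit: π = x_D(289 − 2x_D − x_B) − 84x_D.
∂π/∂x_D = 205 − 4x_D − x_B = 0 ⇒ x_D = 51.25 − 0.25x_B.
Similarly x_B = 50.5 − 0.25x_D.
Solving the two reaction functions simultaneously: (1 − (−0.25)(−0.25))x_D = 51.25 − 0.25·50.5, so 0.9375x_D = 38.625 and x_D = 41.2.
Then x_B = 50.5 − 0.25·41.2 = 40.2.
P_D = 289 − 2·41.2 − 40.2 = 166.4.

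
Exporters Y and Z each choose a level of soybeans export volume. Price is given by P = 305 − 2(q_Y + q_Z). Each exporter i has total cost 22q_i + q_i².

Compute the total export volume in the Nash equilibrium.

Exporter Y's profit: π = q_Y(305 − 2(q_Y + q_Z)) − 22q_Y − q_Y².
∂π/∂q_Y = 283 − 6q_Y − 2q_Z = 0, so q_Y = 283/6 − (1/3)q_Z.
The game is symmetric, so in equilibrium q_Z = q_Y: the reaction function gives (4/3)q_Y = 283/6, hence q_Y = 35.375.
Total export volume: 35.375 + 35.375 = 70.75.

70.75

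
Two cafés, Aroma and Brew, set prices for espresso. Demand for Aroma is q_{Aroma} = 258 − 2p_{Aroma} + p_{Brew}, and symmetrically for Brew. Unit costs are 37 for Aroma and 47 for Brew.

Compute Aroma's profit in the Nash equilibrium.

11250

Aroma's profit: π = (p_{Aroma} − 37)(258 − 2p_{Aroma} + p_{Brew}).
∂π/∂p_{Aroma} = 332 − 4p_{Aroma} + p_{Brew} = 0 ⇒ p_{Aroma} = 83 + 0.25p_{Brew}.
Similarly p_{Brew} = 88 + 0.25p_{Aroma}.
Plugging p_{Brew} into Aroma's best response: p_{Aroma} = 83 + 0.25(88 + 0.25p_{Aroma}) ⇒ 0.9375p_{Aroma} = 105, so p_{Aroma} = 112.
Then p_{Brew} = 88 + 0.25·112 = 116.
q_{Aroma} = 258 − 2·112 + 116 = 150.
Profit = (112 − 37)·150 = 11250.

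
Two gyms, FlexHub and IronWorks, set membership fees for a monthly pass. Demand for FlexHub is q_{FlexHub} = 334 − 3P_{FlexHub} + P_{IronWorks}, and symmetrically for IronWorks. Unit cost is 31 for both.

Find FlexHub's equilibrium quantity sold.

163.2

FlexHub's profit: π = (P_{FlexHub} − 31)(334 − 3P_{FlexHub} + P_{IronWorks}).
∂π/∂P_{FlexHub} = 427 − 6P_{FlexHub} + P_{IronWorks} = 0 ⇒ P_{FlexHub} = 427/6 + (1/6)P_{IronWorks}.
The game is symmetric, so in equilibrium P_{IronWorks} = P_{FlexHub}: the reaction function gives (5/6)P_{FlexHub} = 427/6, hence P_{FlexHub} = 85.4.
q_{FlexHub} = 334 − 3·85.4 + 85.4 = 163.2.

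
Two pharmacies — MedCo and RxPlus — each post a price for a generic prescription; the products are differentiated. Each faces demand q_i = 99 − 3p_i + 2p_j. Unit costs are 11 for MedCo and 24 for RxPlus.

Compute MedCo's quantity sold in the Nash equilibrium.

73.3125

MedCo's profit: π = (p_{MedCo} − 11)(99 − 3p_{MedCo} + 2p_{RxPlus}).
∂π/∂p_{MedCo} = 132 − 6p_{MedCo} + 2p_{RxPlus} = 0 ⇒ p_{MedCo} = 22 + (1/3)p_{RxPlus}.
Similarly p_{RxPlus} = 28.5 + (1/3)p_{MedCo}.
Plugging p_{RxPlus} into MedCo's best response: p_{MedCo} = 22 + (1/3)(28.5 + (1/3)p_{MedCo}) ⇒ (8/9)p_{MedCo} = 31.5, so p_{MedCo} = 35.4375.
Then p_{RxPlus} = 28.5 + (1/3)·35.4375 = 40.3125.
q_{MedCo} = 99 − 3·35.4375 + 2·40.3125 = 73.3125.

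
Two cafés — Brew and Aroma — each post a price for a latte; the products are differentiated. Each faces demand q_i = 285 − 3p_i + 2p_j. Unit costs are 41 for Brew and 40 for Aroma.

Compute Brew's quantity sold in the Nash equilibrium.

Brew's profit: π = (p_{Brew} − 41)(285 − 3p_{Brew} + 2p_{Aroma}).
∂π/∂p_{Brew} = 408 − 6p_{Brew} + 2p_{Aroma} = 0 ⇒ p_{Brew} = 68 + (1/3)p_{Aroma}.
Similarly p_{Aroma} = 67.5 + (1/3)p_{Brew}.
Substituting the second reaction function into the first: p_{Brew} = 68 + (1/3)(67.5 + (1/3)p_{Brew}), which gives (8/9)p_{Brew} = 90.5 ⇒ p_{Brew} = 101.8125.
Then p_{Aroma} = 67.5 + (1/3)·101.8125 = 101.4375.
q_{Brew} = 285 − 3·101.8125 + 2·101.4375 = 182.4375.

182.4375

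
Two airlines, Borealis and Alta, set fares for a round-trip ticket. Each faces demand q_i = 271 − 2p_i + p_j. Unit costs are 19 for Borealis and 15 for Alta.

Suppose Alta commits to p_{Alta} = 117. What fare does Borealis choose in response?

106.5

Borealis's profit: π = (p_{Borealis} − 19)(271 − 2p_{Borealis} + p_{Alta}).
∂π/∂p_{Borealis} = 309 − 4p_{Borealis} + p_{Alta} = 0 ⇒ p_{Borealis} = 77.25 + 0.25p_{Alta}.
At p_{Alta} = 117: p_{Borealis} = 77.25 + 0.25·117 = 106.5.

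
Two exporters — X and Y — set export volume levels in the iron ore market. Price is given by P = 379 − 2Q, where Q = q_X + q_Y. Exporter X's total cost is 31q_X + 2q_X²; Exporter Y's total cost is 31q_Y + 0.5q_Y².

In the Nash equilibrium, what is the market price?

205

Exporter X's profit: π = q_X(379 − 2(q_X + q_Y)) − 31q_X − 2q_X².
∂π/∂q_X = 348 − 8q_X − 2q_Y = 0, so q_X = 43.5 − 0.25q_Y.
For Y: ∂π/∂q_Y = 348 − 5q_Y − 2q_X = 0 ⇒ q_Y = 69.6 − 0.4q_X.
Plugging q_Y into X's best response: q_X = 43.5 − 0.25(69.6 − 0.4q_X) ⇒ 0.9q_X = 26.1, so q_X = 29.
Then q_Y = 69.6 − 0.4·29 = 58.
Equilibrium price: P = 379 − 2·87 = 205.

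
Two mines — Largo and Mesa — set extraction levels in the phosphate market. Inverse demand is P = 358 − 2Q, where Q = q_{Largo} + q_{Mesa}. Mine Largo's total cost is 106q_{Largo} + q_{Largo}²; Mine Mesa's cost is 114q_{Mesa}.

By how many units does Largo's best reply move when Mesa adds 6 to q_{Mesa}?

Mine Largo's profit: π = q_{Largo}(358 − 2(q_{Largo} + q_{Mesa})) − 106q_{Largo} − q_{Largo}².
∂π/∂q_{Largo} = 252 − 6q_{Largo} − 2q_{Mesa} = 0, so q_{Largo} = 42 − (1/3)q_{Mesa}.
The reaction-function slope is −1/3, so a 6-unit rise in q_{Mesa} moves q_{Largo} by −1/3 × 6 = −2. Largo's best response falls — the actions are strategic substitutes.

-2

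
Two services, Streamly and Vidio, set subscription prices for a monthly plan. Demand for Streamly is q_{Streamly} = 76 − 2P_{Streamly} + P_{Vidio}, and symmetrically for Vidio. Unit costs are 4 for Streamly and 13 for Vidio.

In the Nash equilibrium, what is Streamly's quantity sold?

50.4

Streamly's profit: π = (P_{Streamly} − 4)(76 − 2P_{Streamly} + P_{Vidio}).
∂π/∂P_{Streamly} = 84 − 4P_{Streamly} + P_{Vidio} = 0 ⇒ P_{Streamly} = 21 + 0.25P_{Vidio}.
Similarly P_{Vidio} = 25.5 + 0.25P_{Streamly}.
Solving the two reaction functions simultaneously: (1 − (0.25)(0.25))P_{Streamly} = 21 + 0.25·25.5, so 0.9375P_{Streamly} = 27.375 and P_{Streamly} = 29.2.
Then P_{Vidio} = 25.5 + 0.25·29.2 = 32.8.
q_{Streamly} = 76 − 2·29.2 + 32.8 = 50.4.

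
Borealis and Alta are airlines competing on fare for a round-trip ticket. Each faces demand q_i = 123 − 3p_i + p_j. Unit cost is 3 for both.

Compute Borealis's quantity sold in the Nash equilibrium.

70.2

Borealis's profit: π = (p_{Borealis} − 3)(123 − 3p_{Borealis} + p_{Alta}).
∂π/∂p_{Borealis} = 132 − 6p_{Borealis} + p_{Alta} = 0 ⇒ p_{Borealis} = 22 + (1/6)p_{Alta}.
Setting p_{Borealis} = p_{Alta} in the reaction function: p_{Borealis} = 22 + (1/6)p_{Borealis}, so p_{Borealis} = 22 / (5/6) = 26.4.
q_{Borealis} = 123 − 3·26.4 + 26.4 = 70.2.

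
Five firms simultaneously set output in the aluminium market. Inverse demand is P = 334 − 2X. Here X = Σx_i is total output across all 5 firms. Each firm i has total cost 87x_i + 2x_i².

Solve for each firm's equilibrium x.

15.4375

A representative firm's profit is π_i = x_i(334 − 2X) − 87x_i − 2x_i², with X = x_i + Σ_{j≠i} x_j.
First-order condition: 247 − 8x_i − 2Σ_{j≠i} x_j = 0.
In a symmetric equilibrium every firm chooses the same x, so Σ_{j≠i} x_j = 4x. The condition becomes 247 − 16x = 0, giving x = 247/16 = 15.4375.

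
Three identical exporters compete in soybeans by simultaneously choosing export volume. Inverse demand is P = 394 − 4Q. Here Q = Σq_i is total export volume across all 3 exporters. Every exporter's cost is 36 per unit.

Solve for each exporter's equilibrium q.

A representative exporter's profit is π_i = q_i(394 − 4Q) − 36q_i, with Q = q_i + Σ_{j≠i} q_j.
First-order condition: 358 − 8q_i − 4Σ_{j≠i} q_j = 0.
With identical exporters, set every q_j = q: then 358 − 8q − 8q = 0, i.e. q = 358/16 = 22.375.

22.375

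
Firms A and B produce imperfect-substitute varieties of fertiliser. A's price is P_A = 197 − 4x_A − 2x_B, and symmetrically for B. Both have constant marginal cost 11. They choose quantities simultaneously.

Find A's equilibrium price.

85.4

Firm A's profit: π = x_A(197 − 4x_A − 2x_B) − 11x_A.
∂π/∂x_A = 186 − 8x_A − 2x_B = 0 ⇒ x_A = 23.25 − 0.25x_B.
By symmetry x_B = x_A; substituting into the reaction function, 1.25x_A = 23.25 and x_A = 18.6.
P_A = 197 − 4·18.6 − 2·18.6 = 85.4.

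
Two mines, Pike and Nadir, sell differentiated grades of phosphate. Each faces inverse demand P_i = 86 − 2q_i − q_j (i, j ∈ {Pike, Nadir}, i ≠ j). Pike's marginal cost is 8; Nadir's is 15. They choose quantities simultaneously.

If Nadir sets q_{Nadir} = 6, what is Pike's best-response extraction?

Mine Pike's profit: π = q_{Pike}(86 − 2q_{Pike} − q_{Nadir}) − 8q_{Pike}.
∂π/∂q_{Pike} = 78 − 4q_{Pike} − q_{Nadir} = 0 ⇒ q_{Pike} = 19.5 − 0.25q_{Nadir}.
At q_{Nadir} = 6: q_{Pike} = 19.5 − 0.25·6 = 18.

18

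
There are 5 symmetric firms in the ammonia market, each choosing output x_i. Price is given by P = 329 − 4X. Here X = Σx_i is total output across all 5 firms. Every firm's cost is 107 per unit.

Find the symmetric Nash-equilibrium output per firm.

A representative firm's profit is π_i = x_i(329 − 4X) − 107x_i, with X = x_i + Σ_{j≠i} x_j.
First-order condition: 222 − 8x_i − 4Σ_{j≠i} x_j = 0.
Imposing symmetry (x_j = x for all j) turns Σ_{j≠i} x_j into 4x, so 222 = 24x and x = 9.25.

9.25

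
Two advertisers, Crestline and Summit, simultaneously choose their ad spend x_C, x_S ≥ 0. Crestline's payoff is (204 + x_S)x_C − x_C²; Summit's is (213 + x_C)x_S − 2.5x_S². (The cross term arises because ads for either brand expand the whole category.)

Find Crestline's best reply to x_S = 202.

Expanding Crestline's payoff: 204x_C + x_Sx_C − x_C².
∂π/∂x_C = 204 + x_S − 2x_C = 0, so x_C = 102 + 0.5x_S.
At x_S = 202: x_C = 102 + 0.5·202 = 203.

203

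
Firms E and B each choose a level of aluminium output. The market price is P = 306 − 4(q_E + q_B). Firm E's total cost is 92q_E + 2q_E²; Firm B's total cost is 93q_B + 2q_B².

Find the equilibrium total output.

26.6875

Firm E's profit: π = q_E(306 − 4(q_E + q_B)) − 92q_E − 2q_E².
∂π/∂q_E = 214 − 12q_E − 4q_B = 0, so q_E = 107/6 − (1/3)q_B.
By the same steps for B: q_B = 17.75 − (1/3)q_E.
Plugging q_B into E's best response: q_E = 107/6 − (1/3)(17.75 − (1/3)q_E) ⇒ (8/9)q_E = 143/12, so q_E = 429/32.
Then q_B = 17.75 − (1/3)·(429/32) = 425/32.
Total output: 429/32 + 425/32 = 26.6875.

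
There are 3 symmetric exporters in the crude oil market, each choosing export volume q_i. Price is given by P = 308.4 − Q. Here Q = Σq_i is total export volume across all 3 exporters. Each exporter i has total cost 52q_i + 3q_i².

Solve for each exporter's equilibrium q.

A representative exporter's profit is π_i = q_i(308.4 − Q) − 52q_i − 3q_i², with Q = q_i + Σ_{j≠i} q_j.
First-order condition: 256.4 − 8q_i − Σ_{j≠i} q_j = 0.
With identical exporters, set every q_j = q: then 256.4 − 8q − 2q = 0, i.e. q = 256.4/10 = 25.64.

25.64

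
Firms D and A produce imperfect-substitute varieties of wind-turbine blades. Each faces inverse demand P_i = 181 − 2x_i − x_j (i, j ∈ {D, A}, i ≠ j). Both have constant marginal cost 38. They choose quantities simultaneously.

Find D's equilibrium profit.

1635.92

Firm D's profit: π = x_D(181 − 2x_D − x_A) − 38x_D.
∂π/∂x_D = 143 − 4x_D − x_A = 0 ⇒ x_D = 35.75 − 0.25x_A.
The game is symmetric, so in equilibrium x_A = x_D: the reaction function gives 1.25x_D = 35.75, hence x_D = 28.6.
P_D = 181 − 2·28.6 − 28.6 = 95.2.
Profit = (95.2 − 38)·28.6 = 1635.92.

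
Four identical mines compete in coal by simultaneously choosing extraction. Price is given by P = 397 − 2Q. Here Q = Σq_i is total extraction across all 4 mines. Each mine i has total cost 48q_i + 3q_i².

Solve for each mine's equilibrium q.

A representative mine's profit is π_i = q_i(397 − 2Q) − 48q_i − 3q_i², with Q = q_i + Σ_{j≠i} q_j.
First-order condition: 349 − 10q_i − 2Σ_{j≠i} q_j = 0.
With identical mines, set every q_j = q: then 349 − 10q − 6q = 0, i.e. q = 349/16 = 21.8125.

21.8125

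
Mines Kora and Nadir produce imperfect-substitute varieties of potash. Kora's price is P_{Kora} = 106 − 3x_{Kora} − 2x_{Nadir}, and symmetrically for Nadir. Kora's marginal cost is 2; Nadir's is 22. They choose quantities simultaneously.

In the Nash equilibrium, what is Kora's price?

Mine Kora's profit: π = x_{Kora}(106 − 3x_{Kora} − 2x_{Nadir}) − 2x_{Kora}.
∂π/∂x_{Kora} = 104 − 6x_{Kora} − 2x_{Nadir} = 0 ⇒ x_{Kora} = 52/3 − (1/3)x_{Nadir}.
Similarly x_{Nadir} = 14 − (1/3)x_{Kora}.
Plugging x_{Nadir} into Kora's best response: x_{Kora} = 52/3 − (1/3)(14 − (1/3)x_{Kora}) ⇒ (8/9)x_{Kora} = 38/3, so x_{Kora} = 14.25.
Then x_{Nadir} = 14 − (1/3)·14.25 = 9.25.
P_{Kora} = 106 − 3·14.25 − 2·9.25 = 44.75.

44.75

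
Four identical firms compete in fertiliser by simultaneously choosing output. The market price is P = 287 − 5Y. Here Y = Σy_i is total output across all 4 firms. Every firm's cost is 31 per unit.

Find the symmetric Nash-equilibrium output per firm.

A representative firm's profit is π_i = y_i(287 − 5Y) − 31y_i, with Y = y_i + Σ_{j≠i} y_j.
First-order condition: 256 − 10y_i − 5Σ_{j≠i} y_j = 0.
With identical firms, set every y_j = y: then 256 − 10y − 15y = 0, i.e. y = 256/25 = 10.24.

10.24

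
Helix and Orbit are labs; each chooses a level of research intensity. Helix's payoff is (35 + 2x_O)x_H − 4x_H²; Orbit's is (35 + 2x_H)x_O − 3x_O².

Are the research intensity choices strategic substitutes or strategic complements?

strategic complements

Expanding Helix's payoff: 35x_H + 2x_Ox_H − 4x_H².
∂π/∂x_H = 35 + 2x_O − 8x_H = 0, so x_H = 4.375 + 0.25x_O.
The best-response slope dx_H/dx_O = 0.25 > 0: the reaction function is upward-sloping, so the choices are strategic complements.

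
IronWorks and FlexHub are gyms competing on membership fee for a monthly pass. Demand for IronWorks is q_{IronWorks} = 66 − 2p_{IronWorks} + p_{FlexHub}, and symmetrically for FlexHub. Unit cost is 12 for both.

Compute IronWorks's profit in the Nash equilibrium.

IronWorks's profit: π = (p_{IronWorks} − 12)(66 − 2p_{IronWorks} + p_{FlexHub}).
∂π/∂p_{IronWorks} = 90 − 4p_{IronWorks} + p_{FlexHub} = 0 ⇒ p_{IronWorks} = 22.5 + 0.25p_{FlexHub}.
The game is symmetric, so in equilibrium p_{FlexHub} = p_{IronWorks}: the reaction function gives 0.75p_{IronWorks} = 22.5, hence p_{IronWorks} = 30.
q_{IronWorks} = 66 − 2·30 + 30 = 36.
Profit = (30 − 12)·36 = 648.

648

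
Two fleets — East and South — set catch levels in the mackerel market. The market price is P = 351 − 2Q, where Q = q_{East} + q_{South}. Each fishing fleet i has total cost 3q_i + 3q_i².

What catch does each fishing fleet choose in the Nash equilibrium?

Fishing fleet East's profit: π = q_{East}(351 − 2(q_{East} + q_{South})) − 3q_{East} − 3q_{East}².
∂π/∂q_{East} = 348 − 10q_{East} − 2q_{South} = 0, so q_{East} = 34.8 − 0.2q_{South}.
The game is symmetric, so in equilibrium q_{South} = q_{East}: the reaction function gives 1.2q_{East} = 34.8, hence q_{East} = 29.

29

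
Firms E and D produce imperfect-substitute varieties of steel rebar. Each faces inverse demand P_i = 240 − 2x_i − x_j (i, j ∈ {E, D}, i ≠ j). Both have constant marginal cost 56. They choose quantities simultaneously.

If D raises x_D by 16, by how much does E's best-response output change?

Firm E's profit: π = x_E(240 − 2x_E − x_D) − 56x_E.
∂π/∂x_E = 184 − 4x_E − x_D = 0 ⇒ x_E = 46 − 0.25x_D.
The reaction-function slope is −0.25, so a 16-unit rise in x_D moves x_E by −0.25 × 16 = −4. E's best response falls — the actions are strategic substitutes.

-4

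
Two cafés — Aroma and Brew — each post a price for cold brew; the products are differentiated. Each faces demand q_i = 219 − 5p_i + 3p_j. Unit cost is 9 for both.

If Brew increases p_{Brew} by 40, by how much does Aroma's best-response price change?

Aroma's profit: π = (p_{Aroma} − 9)(219 − 5p_{Aroma} + 3p_{Brew}).
∂π/∂p_{Aroma} = 264 − 10p_{Aroma} + 3p_{Brew} = 0 ⇒ p_{Aroma} = 26.4 + 0.3p_{Brew}.
The reaction-function slope is 0.3, so a 40-unit rise in p_{Brew} moves p_{Aroma} by 0.3 × 40 = 12. Aroma's best response rises — the actions are strategic complements.

12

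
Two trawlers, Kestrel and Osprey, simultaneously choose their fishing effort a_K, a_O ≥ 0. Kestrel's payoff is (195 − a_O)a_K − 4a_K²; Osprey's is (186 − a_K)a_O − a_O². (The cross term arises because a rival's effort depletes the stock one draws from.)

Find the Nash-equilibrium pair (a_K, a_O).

Expanding Kestrel's payoff: 195a_K − a_Oa_K − 4a_K².
∂π/∂a_K = 195 − a_O − 8a_K = 0, so a_K = 24.375 − 0.125a_O.
Likewise for Osprey: a_O = 93 − 0.5a_K.
Substituting the second reaction function into the first: a_K = 24.375 − 0.125(93 − 0.5a_K), which gives 0.9375a_K = 12.75 ⇒ a_K = 13.6.
Then a_O = 93 − 0.5·13.6 = 86.2.

13.6, 86.2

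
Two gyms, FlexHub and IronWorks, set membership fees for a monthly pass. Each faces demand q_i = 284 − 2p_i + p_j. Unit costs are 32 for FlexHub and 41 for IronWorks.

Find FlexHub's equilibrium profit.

FlexHub's profit: π = (p_{FlexHub} − 32)(284 − 2p_{FlexHub} + p_{IronWorks}).
∂π/∂p_{FlexHub} = 348 − 4p_{FlexHub} + p_{IronWorks} = 0 ⇒ p_{FlexHub} = 87 + 0.25p_{IronWorks}.
Similarly p_{IronWorks} = 91.5 + 0.25p_{FlexHub}.
Plugging p_{IronWorks} into FlexHub's best response: p_{FlexHub} = 87 + 0.25(91.5 + 0.25p_{FlexHub}) ⇒ 0.9375p_{FlexHub} = 109.875, so p_{FlexHub} = 117.2.
Then p_{IronWorks} = 91.5 + 0.25·117.2 = 120.8.
q_{FlexHub} = 284 − 2·117.2 + 120.8 = 170.4.
Profit = (117.2 − 32)·170.4 = 14518.08.

14518.08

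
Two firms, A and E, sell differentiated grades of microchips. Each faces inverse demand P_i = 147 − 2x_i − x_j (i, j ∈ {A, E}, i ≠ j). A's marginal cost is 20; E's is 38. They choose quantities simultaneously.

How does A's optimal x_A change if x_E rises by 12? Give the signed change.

-3

Firm A's profit: π = x_A(147 − 2x_A − x_E) − 20x_A.
∂π/∂x_A = 127 − 4x_A − x_E = 0 ⇒ x_A = 31.75 − 0.25x_E.
The reaction-function slope is −0.25, so a 12-unit rise in x_E moves x_A by −0.25 × 12 = −3. A's best response falls — the actions are strategic substitutes.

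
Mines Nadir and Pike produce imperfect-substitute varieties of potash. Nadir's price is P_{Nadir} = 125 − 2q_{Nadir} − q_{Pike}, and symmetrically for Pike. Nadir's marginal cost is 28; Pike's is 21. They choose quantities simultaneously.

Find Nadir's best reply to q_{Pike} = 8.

Mine Nadir's profit: π = q_{Nadir}(125 − 2q_{Nadir} − q_{Pike}) − 28q_{Nadir}.
∂π/∂q_{Nadir} = 97 − 4q_{Nadir} − q_{Pike} = 0 ⇒ q_{Nadir} = 24.25 − 0.25q_{Pike}.
At q_{Pike} = 8: q_{Nadir} = 24.25 − 0.25·8 = 22.25.

22.25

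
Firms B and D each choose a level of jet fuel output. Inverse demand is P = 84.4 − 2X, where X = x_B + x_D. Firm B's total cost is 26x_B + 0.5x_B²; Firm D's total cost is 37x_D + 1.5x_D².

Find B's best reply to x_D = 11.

Firm B's profit: π = x_B(84.4 − 2(x_B + x_D)) − 26x_B − 0.5x_B².
∂π/∂x_B = 58.4 − 5x_B − 2x_D = 0, so x_B = 11.68 − 0.4x_D.
At x_D = 11: x_B = 11.68 − 0.4·11 = 7.28.

7.28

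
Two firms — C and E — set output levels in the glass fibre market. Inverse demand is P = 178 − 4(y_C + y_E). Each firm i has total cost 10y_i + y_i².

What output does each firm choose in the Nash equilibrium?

12

Firm C's profit: π = y_C(178 − 4(y_C + y_E)) − 10y_C − y_C².
∂π/∂y_C = 168 − 10y_C − 4y_E = 0, so y_C = 16.8 − 0.4y_E.
By symmetry y_E = y_C; substituting into the reaction function, 1.4y_C = 16.8 and y_C = 12.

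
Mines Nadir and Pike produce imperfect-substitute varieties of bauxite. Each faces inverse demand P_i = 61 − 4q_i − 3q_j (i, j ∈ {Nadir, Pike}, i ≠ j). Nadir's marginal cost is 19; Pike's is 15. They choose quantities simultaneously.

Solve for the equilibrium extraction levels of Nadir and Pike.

Mine Nadir's profit: π = q_{Nadir}(61 − 4q_{Nadir} − 3q_{Pike}) − 19q_{Nadir}.
∂π/∂q_{Nadir} = 42 − 8q_{Nadir} − 3q_{Pike} = 0 ⇒ q_{Nadir} = 5.25 − 0.375q_{Pike}.
Similarly q_{Pike} = 5.75 − 0.375q_{Nadir}.
Solving the two reaction functions simultaneously: (1 − (−0.375)(−0.375))q_{Nadir} = 5.25 − 0.375·5.75, so (55/64)q_{Nadir} = 99/32 and q_{Nadir} = 3.6.
Then q_{Pike} = 5.75 − 0.375·3.6 = 4.4.

3.6, 4.4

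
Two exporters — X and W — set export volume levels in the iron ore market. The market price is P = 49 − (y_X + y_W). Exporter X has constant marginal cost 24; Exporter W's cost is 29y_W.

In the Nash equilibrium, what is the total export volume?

15

Exporter X's profit: π = y_X(49 − (y_X + y_W)) − 24y_X.
∂π/∂y_X = 25 − 2y_X − y_W = 0, so y_X = 12.5 − 0.5y_W.
By the same steps for W: y_W = 10 − 0.5y_X.
Solving the two reaction functions simultaneously: (1 − (−0.5)(−0.5))y_X = 12.5 − 0.5·10, so 0.75y_X = 7.5 and y_X = 10.
Then y_W = 10 − 0.5·10 = 5.
Total export volume: 10 + 5 = 15.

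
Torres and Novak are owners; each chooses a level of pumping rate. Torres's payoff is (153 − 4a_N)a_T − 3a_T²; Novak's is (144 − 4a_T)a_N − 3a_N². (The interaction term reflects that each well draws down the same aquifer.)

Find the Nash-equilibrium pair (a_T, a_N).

17.1, 12.6

Expanding Torres's payoff: 153a_T − 4a_Na_T − 3a_T².
∂π/∂a_T = 153 − 4a_N − 6a_T = 0, so a_T = 25.5 − (2/3)a_N.
Likewise for Novak: a_N = 24 − (2/3)a_T.
Substituting the second reaction function into the first: a_T = 25.5 − (2/3)(24 − (2/3)a_T), which gives (5/9)a_T = 9.5 ⇒ a_T = 17.1.
Then a_N = 24 − (2/3)·17.1 = 12.6.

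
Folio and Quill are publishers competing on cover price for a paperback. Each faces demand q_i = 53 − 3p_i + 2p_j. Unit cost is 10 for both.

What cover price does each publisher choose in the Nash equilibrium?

Folio's profit: π = (p_{Folio} − 10)(53 − 3p_{Folio} + 2p_{Quill}).
∂π/∂p_{Folio} = 83 − 6p_{Folio} + 2p_{Quill} = 0 ⇒ p_{Folio} = 83/6 + (1/3)p_{Quill}.
Setting p_{Folio} = p_{Quill} in the reaction function: p_{Folio} = 83/6 + (1/3)p_{Folio}, so p_{Folio} = (83/6) / (2/3) = 20.75.

20.75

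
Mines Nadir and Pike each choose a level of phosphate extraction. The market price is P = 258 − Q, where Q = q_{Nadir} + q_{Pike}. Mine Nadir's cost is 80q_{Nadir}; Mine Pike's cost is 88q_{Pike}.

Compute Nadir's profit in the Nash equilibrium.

Mine Nadir's profit: π = q_{Nadir}(258 − (q_{Nadir} + q_{Pike})) − 80q_{Nadir}.
∂π/∂q_{Nadir} = 178 − 2q_{Nadir} − q_{Pike} = 0, so q_{Nadir} = 89 − 0.5q_{Pike}.
By the same steps for Pike: q_{Pike} = 85 − 0.5q_{Nadir}.
Solving the two reaction functions simultaneously: (1 − (−0.5)(−0.5))q_{Nadir} = 89 − 0.5·85, so 0.75q_{Nadir} = 46.5 and q_{Nadir} = 62.
Then q_{Pike} = 85 − 0.5·62 = 54.
Price P = 258 − 116 = 142.
Nadir's profit: (142 − 80)·62 = 3844.

3844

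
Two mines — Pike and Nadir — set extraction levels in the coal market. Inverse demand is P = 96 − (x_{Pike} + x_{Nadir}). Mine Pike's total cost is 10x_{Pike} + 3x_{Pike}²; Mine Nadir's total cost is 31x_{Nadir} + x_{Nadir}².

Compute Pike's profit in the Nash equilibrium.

324

Mine Pike's profit: π = x_{Pike}(96 − (x_{Pike} + x_{Nadir})) − 10x_{Pike} − 3x_{Pike}².
∂π/∂x_{Pike} = 86 − 8x_{Pike} − x_{Nadir} = 0, so x_{Pike} = 10.75 − 0.125x_{Nadir}.
For Nadir: ∂π/∂x_{Nadir} = 65 − 4x_{Nadir} − x_{Pike} = 0 ⇒ x_{Nadir} = 16.25 − 0.25x_{Pike}.
Plugging x_{Nadir} into Pike's best response: x_{Pike} = 10.75 − 0.125(16.25 − 0.25x_{Pike}) ⇒ (31/32)x_{Pike} = 279/32, so x_{Pike} = 9.
Then x_{Nadir} = 16.25 − 0.25·9 = 14.
Price P = 96 − 23 = 73.
Pike's profit: (73 − 10)·9 − 3(9)² = 324.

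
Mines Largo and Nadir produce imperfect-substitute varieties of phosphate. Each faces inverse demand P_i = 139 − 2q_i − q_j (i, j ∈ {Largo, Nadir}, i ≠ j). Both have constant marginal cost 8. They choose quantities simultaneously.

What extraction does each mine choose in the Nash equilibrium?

26.2

Mine Largo's profit: π = q_{Largo}(139 − 2q_{Largo} − q_{Nadir}) − 8q_{Largo}.
∂π/∂q_{Largo} = 131 − 4q_{Largo} − q_{Nadir} = 0 ⇒ q_{Largo} = 32.75 − 0.25q_{Nadir}.
The game is symmetric, so in equilibrium q_{Nadir} = q_{Largo}: the reaction function gives 1.25q_{Largo} = 32.75, hence q_{Largo} = 26.2.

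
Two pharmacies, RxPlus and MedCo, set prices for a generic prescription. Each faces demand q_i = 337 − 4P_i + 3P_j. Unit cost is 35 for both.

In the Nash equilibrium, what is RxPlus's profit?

14592.64

RxPlus's profit: π = (P_{RxPlus} − 35)(337 − 4P_{RxPlus} + 3P_{MedCo}).
∂π/∂P_{RxPlus} = 477 − 8P_{RxPlus} + 3P_{MedCo} = 0 ⇒ P_{RxPlus} = 59.625 + 0.375P_{MedCo}.
By symmetry P_{MedCo} = P_{RxPlus}; substituting into the reaction function, 0.625P_{RxPlus} = 59.625 and P_{RxPlus} = 95.4.
q_{RxPlus} = 337 − 4·95.4 + 3·95.4 = 241.6.
Profit = (95.4 − 35)·241.6 = 14592.64.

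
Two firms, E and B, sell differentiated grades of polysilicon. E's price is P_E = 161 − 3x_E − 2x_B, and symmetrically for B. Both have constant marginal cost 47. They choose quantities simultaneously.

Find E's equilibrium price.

89.75

Firm E's profit: π = x_E(161 − 3x_E − 2x_B) − 47x_E.
∂π/∂x_E = 114 − 6x_E − 2x_B = 0 ⇒ x_E = 19 − (1/3)x_B.
By symmetry x_B = x_E; substituting into the reaction function, (4/3)x_E = 19 and x_E = 14.25.
P_E = 161 − 3·14.25 − 2·14.25 = 89.75.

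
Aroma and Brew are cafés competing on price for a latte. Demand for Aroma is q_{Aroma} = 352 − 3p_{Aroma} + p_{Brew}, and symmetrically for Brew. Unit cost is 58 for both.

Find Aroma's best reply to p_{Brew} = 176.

117

Aroma's profit: π = (p_{Aroma} − 58)(352 − 3p_{Aroma} + p_{Brew}).
∂π/∂p_{Aroma} = 526 − 6p_{Aroma} + p_{Brew} = 0 ⇒ p_{Aroma} = 263/3 + (1/6)p_{Brew}.
At p_{Brew} = 176: p_{Aroma} = 263/3 + (1/6)·176 = 117.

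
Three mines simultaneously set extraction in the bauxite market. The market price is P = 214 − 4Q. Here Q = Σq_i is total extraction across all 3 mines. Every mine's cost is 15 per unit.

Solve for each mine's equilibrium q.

12.4375

A representative mine's profit is π_i = q_i(214 − 4Q) − 15q_i, with Q = q_i + Σ_{j≠i} q_j.
First-order condition: 199 − 8q_i − 4Σ_{j≠i} q_j = 0.
Imposing symmetry (q_j = q for all j) turns Σ_{j≠i} q_j into 2q, so 199 = 16q and q = 12.4375.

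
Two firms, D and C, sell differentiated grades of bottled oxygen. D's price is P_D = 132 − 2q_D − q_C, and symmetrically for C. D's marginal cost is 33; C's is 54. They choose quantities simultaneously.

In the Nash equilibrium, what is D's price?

75.4

Firm D's profit: π = q_D(132 − 2q_D − q_C) − 33q_D.
∂π/∂q_D = 99 − 4q_D − q_C = 0 ⇒ q_D = 24.75 − 0.25q_C.
Similarly q_C = 19.5 − 0.25q_D.
Plugging q_C into D's best response: q_D = 24.75 − 0.25(19.5 − 0.25q_D) ⇒ 0.9375q_D = 19.875, so q_D = 21.2.
Then q_C = 19.5 − 0.25·21.2 = 14.2.
P_D = 132 − 2·21.2 − 14.2 = 75.4.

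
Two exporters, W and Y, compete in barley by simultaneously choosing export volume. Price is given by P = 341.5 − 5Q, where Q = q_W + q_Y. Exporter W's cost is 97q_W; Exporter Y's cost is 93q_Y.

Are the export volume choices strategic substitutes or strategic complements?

Exporter W's profit: π = q_W(341.5 − 5(q_W + q_Y)) − 97q_W.
∂π/∂q_W = 244.5 − 10q_W − 5q_Y = 0, so q_W = 24.45 − 0.5q_Y.
The best-response slope dq_W/dq_Y = −0.5 < 0: the reaction function is downward-sloping, so the choices are strategic substitutes.

strategic substitutes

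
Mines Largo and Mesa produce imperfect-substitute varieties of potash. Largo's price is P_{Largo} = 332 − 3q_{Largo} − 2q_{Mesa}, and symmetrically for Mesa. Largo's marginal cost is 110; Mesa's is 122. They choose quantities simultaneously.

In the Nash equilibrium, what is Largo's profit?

2436.75

Mine Largo's profit: π = q_{Largo}(332 − 3q_{Largo} − 2q_{Mesa}) − 110q_{Largo}.
∂π/∂q_{Largo} = 222 − 6q_{Largo} − 2q_{Mesa} = 0 ⇒ q_{Largo} = 37 − (1/3)q_{Mesa}.
Similarly q_{Mesa} = 35 − (1/3)q_{Largo}.
Solving the two reaction functions simultaneously: (1 − (−1/3)(−1/3))q_{Largo} = 37 − (1/3)·35, so (8/9)q_{Largo} = 76/3 and q_{Largo} = 28.5.
Then q_{Mesa} = 35 − (1/3)·28.5 = 25.5.
P_{Largo} = 332 − 3·28.5 − 2·25.5 = 195.5.
Profit = (195.5 − 110)·28.5 = 2436.75.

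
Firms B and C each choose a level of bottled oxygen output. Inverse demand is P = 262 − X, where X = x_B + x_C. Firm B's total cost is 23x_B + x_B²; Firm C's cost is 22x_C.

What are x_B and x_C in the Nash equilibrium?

34, 103

Firm B's profit: π = x_B(262 − (x_B + x_C)) − 23x_B − x_B².
∂π/∂x_B = 239 − 4x_B − x_C = 0, so x_B = 59.75 − 0.25x_C.
For C: ∂π/∂x_C = 240 − 2x_C − x_B = 0 ⇒ x_C = 120 − 0.5x_B.
Solving the two reaction functions simultaneously: (1 − (−0.25)(−0.5))x_B = 59.75 − 0.25·120, so 0.875x_B = 29.75 and x_B = 34.
Then x_C = 120 − 0.5·34 = 103.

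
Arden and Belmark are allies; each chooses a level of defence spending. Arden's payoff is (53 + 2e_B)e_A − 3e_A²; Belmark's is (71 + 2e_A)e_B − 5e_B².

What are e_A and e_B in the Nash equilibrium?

12, 9.5

Expanding Arden's payoff: 53e_A + 2e_Be_A − 3e_A².
∂π/∂e_A = 53 + 2e_B − 6e_A = 0, so e_A = 53/6 + (1/3)e_B.
Likewise for Belmark: e_B = 7.1 + 0.2e_A.
Solving the two reaction functions simultaneously: (1 − (1/3)(0.2))e_A = 53/6 + (1/3)·7.1, so (14/15)e_A = 11.2 and e_A = 12.
Then e_B = 7.1 + 0.2·12 = 9.5.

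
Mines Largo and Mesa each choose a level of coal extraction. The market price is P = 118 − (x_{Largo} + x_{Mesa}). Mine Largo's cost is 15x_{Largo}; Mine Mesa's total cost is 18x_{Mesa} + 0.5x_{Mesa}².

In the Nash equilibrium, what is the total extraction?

Mine Largo's profit: π = x_{Largo}(118 − (x_{Largo} + x_{Mesa})) − 15x_{Largo}.
∂π/∂x_{Largo} = 103 − 2x_{Largo} − x_{Mesa} = 0, so x_{Largo} = 51.5 − 0.5x_{Mesa}.
For Mesa: ∂π/∂x_{Mesa} = 100 − 3x_{Mesa} − x_{Largo} = 0 ⇒ x_{Mesa} = 100/3 − (1/3)x_{Largo}.
Substituting the second reaction function into the first: x_{Largo} = 51.5 − 0.5(100/3 − (1/3)x_{Largo}), which gives (5/6)x_{Largo} = 209/6 ⇒ x_{Largo} = 41.8.
Then x_{Mesa} = 100/3 − (1/3)·41.8 = 19.4.
Total extraction: 41.8 + 19.4 = 61.2.

61.2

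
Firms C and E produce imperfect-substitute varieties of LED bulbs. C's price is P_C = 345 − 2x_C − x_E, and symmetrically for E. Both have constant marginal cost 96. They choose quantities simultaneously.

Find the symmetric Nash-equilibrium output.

49.8

Firm C's profit: π = x_C(345 − 2x_C − x_E) − 96x_C.
∂π/∂x_C = 249 − 4x_C − x_E = 0 ⇒ x_C = 62.25 − 0.25x_E.
By symmetry x_E = x_C; substituting into the reaction function, 1.25x_C = 62.25 and x_C = 49.8.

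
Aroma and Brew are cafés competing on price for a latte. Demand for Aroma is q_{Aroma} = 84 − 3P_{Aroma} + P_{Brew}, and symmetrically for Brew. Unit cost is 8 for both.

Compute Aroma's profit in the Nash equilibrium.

554.88

Aroma's profit: π = (P_{Aroma} − 8)(84 − 3P_{Aroma} + P_{Brew}).
∂π/∂P_{Aroma} = 108 − 6P_{Aroma} + P_{Brew} = 0 ⇒ P_{Aroma} = 18 + (1/6)P_{Brew}.
The game is symmetric, so in equilibrium P_{Brew} = P_{Aroma}: the reaction function gives (5/6)P_{Aroma} = 18, hence P_{Aroma} = 21.6.
q_{Aroma} = 84 − 3·21.6 + 21.6 = 40.8.
Profit = (21.6 − 8)·40.8 = 554.88.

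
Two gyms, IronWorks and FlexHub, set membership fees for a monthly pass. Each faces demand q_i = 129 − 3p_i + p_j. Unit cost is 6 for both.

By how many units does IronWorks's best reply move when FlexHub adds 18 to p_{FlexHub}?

IronWorks's profit: π = (p_{IronWorks} − 6)(129 − 3p_{IronWorks} + p_{FlexHub}).
∂π/∂p_{IronWorks} = 147 − 6p_{IronWorks} + p_{FlexHub} = 0 ⇒ p_{IronWorks} = 24.5 + (1/6)p_{FlexHub}.
The reaction-function slope is 1/6, so an 18-unit rise in p_{FlexHub} moves p_{IronWorks} by 1/6 × 18 = 3. IronWorks's best response rises — the actions are strategic complements.

3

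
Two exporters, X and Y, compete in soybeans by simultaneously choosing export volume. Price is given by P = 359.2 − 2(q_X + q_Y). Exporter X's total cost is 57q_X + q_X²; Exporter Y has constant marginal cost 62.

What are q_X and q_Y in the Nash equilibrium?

Exporter X's profit: π = q_X(359.2 − 2(q_X + q_Y)) − 57q_X − q_X².
∂π/∂q_X = 302.2 − 6q_X − 2q_Y = 0, so q_X = 1511/30 − (1/3)q_Y.
For Y: ∂π/∂q_Y = 297.2 − 4q_Y − 2q_X = 0 ⇒ q_Y = 74.3 − 0.5q_X.
Substituting the second reaction function into the first: q_X = 1511/30 − (1/3)(74.3 − 0.5q_X), which gives (5/6)q_X = 25.6 ⇒ q_X = 30.72.
Then q_Y = 74.3 − 0.5·30.72 = 58.94.

30.72, 58.94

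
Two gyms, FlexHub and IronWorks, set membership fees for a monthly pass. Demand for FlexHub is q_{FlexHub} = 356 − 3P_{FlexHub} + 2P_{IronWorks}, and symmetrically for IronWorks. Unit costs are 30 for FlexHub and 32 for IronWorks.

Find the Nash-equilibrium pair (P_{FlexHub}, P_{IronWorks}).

111.875, 112.625

FlexHub's profit: π = (P_{FlexHub} − 30)(356 − 3P_{FlexHub} + 2P_{IronWorks}).
∂π/∂P_{FlexHub} = 446 − 6P_{FlexHub} + 2P_{IronWorks} = 0 ⇒ P_{FlexHub} = 223/3 + (1/3)P_{IronWorks}.
Similarly P_{IronWorks} = 226/3 + (1/3)P_{FlexHub}.
Plugging P_{IronWorks} into FlexHub's best response: P_{FlexHub} = 223/3 + (1/3)(226/3 + (1/3)P_{FlexHub}) ⇒ (8/9)P_{FlexHub} = 895/9, so P_{FlexHub} = 111.875.
Then P_{IronWorks} = 226/3 + (1/3)·111.875 = 112.625.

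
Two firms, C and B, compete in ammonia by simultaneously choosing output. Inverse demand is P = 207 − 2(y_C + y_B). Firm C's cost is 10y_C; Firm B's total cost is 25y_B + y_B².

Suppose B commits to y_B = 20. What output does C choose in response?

Firm C's profit: π = y_C(207 − 2(y_C + y_B)) − 10y_C.
∂π/∂y_C = 197 − 4y_C − 2y_B = 0, so y_C = 49.25 − 0.5y_B.
At y_B = 20: y_C = 49.25 − 0.5·20 = 39.25.

39.25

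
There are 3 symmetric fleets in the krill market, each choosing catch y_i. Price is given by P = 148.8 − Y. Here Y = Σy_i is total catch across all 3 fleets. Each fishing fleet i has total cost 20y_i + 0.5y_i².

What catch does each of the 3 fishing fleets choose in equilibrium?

25.76

A representative fishing fleet's profit is π_i = y_i(148.8 − Y) − 20y_i − 0.5y_i², with Y = y_i + Σ_{j≠i} y_j.
First-order condition: 128.8 − 3y_i − Σ_{j≠i} y_j = 0.
With identical fishing fleets, set every y_j = y: then 128.8 − 3y − 2y = 0, i.e. y = 128.8/5 = 25.76.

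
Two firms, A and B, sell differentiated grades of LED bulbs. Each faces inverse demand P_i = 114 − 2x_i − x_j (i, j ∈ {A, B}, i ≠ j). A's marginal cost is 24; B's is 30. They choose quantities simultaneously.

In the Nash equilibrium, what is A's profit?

Firm A's profit: π = x_A(114 − 2x_A − x_B) − 24x_A.
∂π/∂x_A = 90 − 4x_A − x_B = 0 ⇒ x_A = 22.5 − 0.25x_B.
Similarly x_B = 21 − 0.25x_A.
Solving the two reaction functions simultaneously: (1 − (−0.25)(−0.25))x_A = 22.5 − 0.25·21, so 0.9375x_A = 17.25 and x_A = 18.4.
Then x_B = 21 − 0.25·18.4 = 16.4.
P_A = 114 − 2·18.4 − 16.4 = 60.8.
Profit = (60.8 − 24)·18.4 = 677.12.

677.12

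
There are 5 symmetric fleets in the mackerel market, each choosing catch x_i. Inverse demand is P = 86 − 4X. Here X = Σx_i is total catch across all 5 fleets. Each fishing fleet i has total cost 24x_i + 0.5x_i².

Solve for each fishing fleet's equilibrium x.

2.48

A representative fishing fleet's profit is π_i = x_i(86 − 4X) − 24x_i − 0.5x_i², with X = x_i + Σ_{j≠i} x_j.
First-order condition: 62 − 9x_i − 4Σ_{j≠i} x_j = 0.
With identical fishing fleets, set every x_j = x: then 62 − 9x − 16x = 0, i.e. x = 62/25 = 2.48.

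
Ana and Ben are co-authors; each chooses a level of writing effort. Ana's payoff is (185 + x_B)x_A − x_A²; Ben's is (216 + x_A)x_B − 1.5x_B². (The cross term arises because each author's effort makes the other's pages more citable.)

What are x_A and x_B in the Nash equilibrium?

Expanding Ana's payoff: 185x_A + x_Bx_A − x_A².
∂π/∂x_A = 185 + x_B − 2x_A = 0, so x_A = 92.5 + 0.5x_B.
Likewise for Ben: x_B = 72 + (1/3)x_A.
Substituting the second reaction function into the first: x_A = 92.5 + 0.5(72 + (1/3)x_A), which gives (5/6)x_A = 128.5 ⇒ x_A = 154.2.
Then x_B = 72 + (1/3)·154.2 = 123.4.

154.2, 123.4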